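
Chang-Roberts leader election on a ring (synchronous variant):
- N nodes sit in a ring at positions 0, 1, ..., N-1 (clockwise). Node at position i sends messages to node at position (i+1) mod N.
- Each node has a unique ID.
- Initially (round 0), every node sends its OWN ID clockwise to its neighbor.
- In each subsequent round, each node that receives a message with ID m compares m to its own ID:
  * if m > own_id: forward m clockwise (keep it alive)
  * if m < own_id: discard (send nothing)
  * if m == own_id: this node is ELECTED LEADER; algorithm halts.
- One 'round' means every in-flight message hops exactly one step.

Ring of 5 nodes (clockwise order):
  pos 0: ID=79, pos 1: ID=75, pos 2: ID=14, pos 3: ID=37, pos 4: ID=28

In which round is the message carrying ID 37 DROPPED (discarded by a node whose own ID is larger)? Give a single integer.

Answer: 2

Derivation:
Round 1: pos1(id75) recv 79: fwd; pos2(id14) recv 75: fwd; pos3(id37) recv 14: drop; pos4(id28) recv 37: fwd; pos0(id79) recv 28: drop
Round 2: pos2(id14) recv 79: fwd; pos3(id37) recv 75: fwd; pos0(id79) recv 37: drop
Round 3: pos3(id37) recv 79: fwd; pos4(id28) recv 75: fwd
Round 4: pos4(id28) recv 79: fwd; pos0(id79) recv 75: drop
Round 5: pos0(id79) recv 79: ELECTED
Message ID 37 originates at pos 3; dropped at pos 0 in round 2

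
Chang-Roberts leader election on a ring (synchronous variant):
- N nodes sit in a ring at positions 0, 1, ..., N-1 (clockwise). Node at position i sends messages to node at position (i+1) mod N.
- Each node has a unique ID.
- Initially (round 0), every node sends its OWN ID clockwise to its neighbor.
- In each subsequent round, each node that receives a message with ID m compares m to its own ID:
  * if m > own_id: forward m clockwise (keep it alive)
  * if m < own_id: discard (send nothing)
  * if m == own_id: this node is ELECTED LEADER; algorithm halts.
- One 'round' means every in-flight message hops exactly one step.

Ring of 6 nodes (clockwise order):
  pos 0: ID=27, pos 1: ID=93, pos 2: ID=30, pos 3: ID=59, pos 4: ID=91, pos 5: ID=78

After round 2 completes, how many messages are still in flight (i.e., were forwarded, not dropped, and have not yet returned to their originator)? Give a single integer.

Round 1: pos1(id93) recv 27: drop; pos2(id30) recv 93: fwd; pos3(id59) recv 30: drop; pos4(id91) recv 59: drop; pos5(id78) recv 91: fwd; pos0(id27) recv 78: fwd
Round 2: pos3(id59) recv 93: fwd; pos0(id27) recv 91: fwd; pos1(id93) recv 78: drop
After round 2: 2 messages still in flight

Answer: 2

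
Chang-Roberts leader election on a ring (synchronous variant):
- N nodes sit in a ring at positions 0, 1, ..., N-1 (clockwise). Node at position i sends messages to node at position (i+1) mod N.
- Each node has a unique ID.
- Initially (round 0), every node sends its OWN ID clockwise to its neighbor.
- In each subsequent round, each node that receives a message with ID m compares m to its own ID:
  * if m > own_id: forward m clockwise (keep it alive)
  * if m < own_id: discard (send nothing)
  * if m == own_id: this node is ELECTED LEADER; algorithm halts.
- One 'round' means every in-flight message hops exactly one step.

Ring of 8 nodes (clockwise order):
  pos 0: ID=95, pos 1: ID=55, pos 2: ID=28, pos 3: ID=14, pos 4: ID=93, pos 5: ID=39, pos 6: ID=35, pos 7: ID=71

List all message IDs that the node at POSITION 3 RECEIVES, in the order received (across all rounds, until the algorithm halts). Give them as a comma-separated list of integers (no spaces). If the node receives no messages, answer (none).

Answer: 28,55,95

Derivation:
Round 1: pos1(id55) recv 95: fwd; pos2(id28) recv 55: fwd; pos3(id14) recv 28: fwd; pos4(id93) recv 14: drop; pos5(id39) recv 93: fwd; pos6(id35) recv 39: fwd; pos7(id71) recv 35: drop; pos0(id95) recv 71: drop
Round 2: pos2(id28) recv 95: fwd; pos3(id14) recv 55: fwd; pos4(id93) recv 28: drop; pos6(id35) recv 93: fwd; pos7(id71) recv 39: drop
Round 3: pos3(id14) recv 95: fwd; pos4(id93) recv 55: drop; pos7(id71) recv 93: fwd
Round 4: pos4(id93) recv 95: fwd; pos0(id95) recv 93: drop
Round 5: pos5(id39) recv 95: fwd
Round 6: pos6(id35) recv 95: fwd
Round 7: pos7(id71) recv 95: fwd
Round 8: pos0(id95) recv 95: ELECTED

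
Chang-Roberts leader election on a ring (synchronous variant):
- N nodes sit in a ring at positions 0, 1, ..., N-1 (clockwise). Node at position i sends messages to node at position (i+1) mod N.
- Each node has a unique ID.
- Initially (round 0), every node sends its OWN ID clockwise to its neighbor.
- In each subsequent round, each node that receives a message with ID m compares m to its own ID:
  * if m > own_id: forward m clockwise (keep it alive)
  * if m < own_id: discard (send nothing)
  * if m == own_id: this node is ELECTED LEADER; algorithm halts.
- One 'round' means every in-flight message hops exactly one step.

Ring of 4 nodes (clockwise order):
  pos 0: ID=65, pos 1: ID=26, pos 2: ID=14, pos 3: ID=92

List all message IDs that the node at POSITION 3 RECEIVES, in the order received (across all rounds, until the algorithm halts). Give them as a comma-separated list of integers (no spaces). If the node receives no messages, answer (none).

Answer: 14,26,65,92

Derivation:
Round 1: pos1(id26) recv 65: fwd; pos2(id14) recv 26: fwd; pos3(id92) recv 14: drop; pos0(id65) recv 92: fwd
Round 2: pos2(id14) recv 65: fwd; pos3(id92) recv 26: drop; pos1(id26) recv 92: fwd
Round 3: pos3(id92) recv 65: drop; pos2(id14) recv 92: fwd
Round 4: pos3(id92) recv 92: ELECTED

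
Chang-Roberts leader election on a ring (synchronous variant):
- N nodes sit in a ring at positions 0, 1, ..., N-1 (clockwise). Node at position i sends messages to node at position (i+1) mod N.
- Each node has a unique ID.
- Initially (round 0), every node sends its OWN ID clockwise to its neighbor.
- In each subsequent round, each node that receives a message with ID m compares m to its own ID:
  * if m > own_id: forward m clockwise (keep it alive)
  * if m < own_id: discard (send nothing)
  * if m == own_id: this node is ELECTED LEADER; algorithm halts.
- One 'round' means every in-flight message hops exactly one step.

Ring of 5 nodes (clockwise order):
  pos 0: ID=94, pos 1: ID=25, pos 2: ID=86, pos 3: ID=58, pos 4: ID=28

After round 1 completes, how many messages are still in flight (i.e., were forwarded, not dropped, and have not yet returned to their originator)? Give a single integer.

Answer: 3

Derivation:
Round 1: pos1(id25) recv 94: fwd; pos2(id86) recv 25: drop; pos3(id58) recv 86: fwd; pos4(id28) recv 58: fwd; pos0(id94) recv 28: drop
After round 1: 3 messages still in flight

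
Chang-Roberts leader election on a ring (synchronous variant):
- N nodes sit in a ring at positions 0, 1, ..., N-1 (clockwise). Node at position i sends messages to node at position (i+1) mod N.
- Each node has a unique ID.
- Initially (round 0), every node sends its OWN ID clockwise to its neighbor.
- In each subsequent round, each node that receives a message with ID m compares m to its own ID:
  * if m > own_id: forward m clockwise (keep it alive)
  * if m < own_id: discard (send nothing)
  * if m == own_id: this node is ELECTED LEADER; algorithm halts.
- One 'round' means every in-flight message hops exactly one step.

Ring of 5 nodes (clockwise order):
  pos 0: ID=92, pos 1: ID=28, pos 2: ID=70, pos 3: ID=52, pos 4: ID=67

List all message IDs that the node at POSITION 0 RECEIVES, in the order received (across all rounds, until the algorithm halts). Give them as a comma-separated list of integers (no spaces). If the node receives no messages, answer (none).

Answer: 67,70,92

Derivation:
Round 1: pos1(id28) recv 92: fwd; pos2(id70) recv 28: drop; pos3(id52) recv 70: fwd; pos4(id67) recv 52: drop; pos0(id92) recv 67: drop
Round 2: pos2(id70) recv 92: fwd; pos4(id67) recv 70: fwd
Round 3: pos3(id52) recv 92: fwd; pos0(id92) recv 70: drop
Round 4: pos4(id67) recv 92: fwd
Round 5: pos0(id92) recv 92: ELECTED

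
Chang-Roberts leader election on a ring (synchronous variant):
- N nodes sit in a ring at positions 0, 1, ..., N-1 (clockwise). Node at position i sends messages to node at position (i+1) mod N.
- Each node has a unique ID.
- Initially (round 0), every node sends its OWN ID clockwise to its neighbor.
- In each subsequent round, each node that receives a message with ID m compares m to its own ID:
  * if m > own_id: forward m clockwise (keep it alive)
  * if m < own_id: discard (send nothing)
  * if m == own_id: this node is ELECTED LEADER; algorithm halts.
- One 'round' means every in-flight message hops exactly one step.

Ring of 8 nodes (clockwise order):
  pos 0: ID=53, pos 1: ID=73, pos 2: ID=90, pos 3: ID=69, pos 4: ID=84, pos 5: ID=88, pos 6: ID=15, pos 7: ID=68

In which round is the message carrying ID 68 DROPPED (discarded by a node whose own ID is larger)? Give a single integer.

Answer: 2

Derivation:
Round 1: pos1(id73) recv 53: drop; pos2(id90) recv 73: drop; pos3(id69) recv 90: fwd; pos4(id84) recv 69: drop; pos5(id88) recv 84: drop; pos6(id15) recv 88: fwd; pos7(id68) recv 15: drop; pos0(id53) recv 68: fwd
Round 2: pos4(id84) recv 90: fwd; pos7(id68) recv 88: fwd; pos1(id73) recv 68: drop
Round 3: pos5(id88) recv 90: fwd; pos0(id53) recv 88: fwd
Round 4: pos6(id15) recv 90: fwd; pos1(id73) recv 88: fwd
Round 5: pos7(id68) recv 90: fwd; pos2(id90) recv 88: drop
Round 6: pos0(id53) recv 90: fwd
Round 7: pos1(id73) recv 90: fwd
Round 8: pos2(id90) recv 90: ELECTED
Message ID 68 originates at pos 7; dropped at pos 1 in round 2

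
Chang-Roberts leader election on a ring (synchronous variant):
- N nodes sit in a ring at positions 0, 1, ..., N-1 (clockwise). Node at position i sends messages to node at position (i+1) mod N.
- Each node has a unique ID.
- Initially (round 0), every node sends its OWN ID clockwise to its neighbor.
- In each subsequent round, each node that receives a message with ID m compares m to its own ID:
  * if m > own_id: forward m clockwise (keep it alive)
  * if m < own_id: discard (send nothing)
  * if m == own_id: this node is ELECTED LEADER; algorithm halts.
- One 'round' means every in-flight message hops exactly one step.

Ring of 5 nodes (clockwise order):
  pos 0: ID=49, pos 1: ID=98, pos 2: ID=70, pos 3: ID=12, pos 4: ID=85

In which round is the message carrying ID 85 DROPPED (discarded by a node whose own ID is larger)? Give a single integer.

Answer: 2

Derivation:
Round 1: pos1(id98) recv 49: drop; pos2(id70) recv 98: fwd; pos3(id12) recv 70: fwd; pos4(id85) recv 12: drop; pos0(id49) recv 85: fwd
Round 2: pos3(id12) recv 98: fwd; pos4(id85) recv 70: drop; pos1(id98) recv 85: drop
Round 3: pos4(id85) recv 98: fwd
Round 4: pos0(id49) recv 98: fwd
Round 5: pos1(id98) recv 98: ELECTED
Message ID 85 originates at pos 4; dropped at pos 1 in round 2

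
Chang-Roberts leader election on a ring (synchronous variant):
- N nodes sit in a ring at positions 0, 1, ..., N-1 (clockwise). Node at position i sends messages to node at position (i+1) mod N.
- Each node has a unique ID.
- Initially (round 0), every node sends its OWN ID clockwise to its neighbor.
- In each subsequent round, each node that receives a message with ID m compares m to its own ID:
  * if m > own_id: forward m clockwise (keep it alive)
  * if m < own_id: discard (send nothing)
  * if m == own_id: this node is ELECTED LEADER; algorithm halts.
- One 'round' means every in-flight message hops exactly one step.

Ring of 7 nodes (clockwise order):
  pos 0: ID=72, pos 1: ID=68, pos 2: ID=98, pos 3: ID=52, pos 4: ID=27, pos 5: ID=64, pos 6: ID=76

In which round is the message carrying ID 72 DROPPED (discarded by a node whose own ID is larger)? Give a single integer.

Answer: 2

Derivation:
Round 1: pos1(id68) recv 72: fwd; pos2(id98) recv 68: drop; pos3(id52) recv 98: fwd; pos4(id27) recv 52: fwd; pos5(id64) recv 27: drop; pos6(id76) recv 64: drop; pos0(id72) recv 76: fwd
Round 2: pos2(id98) recv 72: drop; pos4(id27) recv 98: fwd; pos5(id64) recv 52: drop; pos1(id68) recv 76: fwd
Round 3: pos5(id64) recv 98: fwd; pos2(id98) recv 76: drop
Round 4: pos6(id76) recv 98: fwd
Round 5: pos0(id72) recv 98: fwd
Round 6: pos1(id68) recv 98: fwd
Round 7: pos2(id98) recv 98: ELECTED
Message ID 72 originates at pos 0; dropped at pos 2 in round 2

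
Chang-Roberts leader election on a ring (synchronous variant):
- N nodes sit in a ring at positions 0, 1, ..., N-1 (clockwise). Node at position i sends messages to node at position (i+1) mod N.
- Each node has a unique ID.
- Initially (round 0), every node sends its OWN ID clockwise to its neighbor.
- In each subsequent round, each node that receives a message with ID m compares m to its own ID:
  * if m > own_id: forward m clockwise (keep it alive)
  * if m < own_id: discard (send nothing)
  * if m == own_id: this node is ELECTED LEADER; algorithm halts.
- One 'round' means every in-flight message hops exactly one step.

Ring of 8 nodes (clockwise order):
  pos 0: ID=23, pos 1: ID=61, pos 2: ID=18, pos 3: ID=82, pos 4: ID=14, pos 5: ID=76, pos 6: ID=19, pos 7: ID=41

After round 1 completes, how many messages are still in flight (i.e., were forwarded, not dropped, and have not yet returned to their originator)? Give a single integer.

Round 1: pos1(id61) recv 23: drop; pos2(id18) recv 61: fwd; pos3(id82) recv 18: drop; pos4(id14) recv 82: fwd; pos5(id76) recv 14: drop; pos6(id19) recv 76: fwd; pos7(id41) recv 19: drop; pos0(id23) recv 41: fwd
After round 1: 4 messages still in flight

Answer: 4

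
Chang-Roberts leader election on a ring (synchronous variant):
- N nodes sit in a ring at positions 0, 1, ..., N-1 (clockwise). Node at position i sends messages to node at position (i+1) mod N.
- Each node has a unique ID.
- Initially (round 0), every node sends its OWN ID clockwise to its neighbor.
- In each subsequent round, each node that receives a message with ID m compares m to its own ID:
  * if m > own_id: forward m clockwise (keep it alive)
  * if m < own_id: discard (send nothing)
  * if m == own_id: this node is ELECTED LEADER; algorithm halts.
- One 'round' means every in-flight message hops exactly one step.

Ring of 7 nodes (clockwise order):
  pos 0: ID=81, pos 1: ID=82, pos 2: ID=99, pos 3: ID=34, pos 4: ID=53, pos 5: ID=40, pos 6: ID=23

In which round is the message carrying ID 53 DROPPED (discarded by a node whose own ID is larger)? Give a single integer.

Answer: 3

Derivation:
Round 1: pos1(id82) recv 81: drop; pos2(id99) recv 82: drop; pos3(id34) recv 99: fwd; pos4(id53) recv 34: drop; pos5(id40) recv 53: fwd; pos6(id23) recv 40: fwd; pos0(id81) recv 23: drop
Round 2: pos4(id53) recv 99: fwd; pos6(id23) recv 53: fwd; pos0(id81) recv 40: drop
Round 3: pos5(id40) recv 99: fwd; pos0(id81) recv 53: drop
Round 4: pos6(id23) recv 99: fwd
Round 5: pos0(id81) recv 99: fwd
Round 6: pos1(id82) recv 99: fwd
Round 7: pos2(id99) recv 99: ELECTED
Message ID 53 originates at pos 4; dropped at pos 0 in round 3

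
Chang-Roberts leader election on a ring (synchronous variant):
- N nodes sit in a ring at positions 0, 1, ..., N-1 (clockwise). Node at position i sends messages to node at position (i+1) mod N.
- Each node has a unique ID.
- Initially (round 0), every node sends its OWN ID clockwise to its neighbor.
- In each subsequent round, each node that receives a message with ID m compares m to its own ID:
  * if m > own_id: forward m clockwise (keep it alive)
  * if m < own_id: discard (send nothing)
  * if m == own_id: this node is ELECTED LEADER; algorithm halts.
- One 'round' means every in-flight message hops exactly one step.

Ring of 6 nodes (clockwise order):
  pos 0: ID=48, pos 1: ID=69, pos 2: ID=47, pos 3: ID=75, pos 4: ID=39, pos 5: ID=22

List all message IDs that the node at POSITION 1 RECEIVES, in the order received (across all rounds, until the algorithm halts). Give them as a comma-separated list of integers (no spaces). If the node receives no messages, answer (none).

Round 1: pos1(id69) recv 48: drop; pos2(id47) recv 69: fwd; pos3(id75) recv 47: drop; pos4(id39) recv 75: fwd; pos5(id22) recv 39: fwd; pos0(id48) recv 22: drop
Round 2: pos3(id75) recv 69: drop; pos5(id22) recv 75: fwd; pos0(id48) recv 39: drop
Round 3: pos0(id48) recv 75: fwd
Round 4: pos1(id69) recv 75: fwd
Round 5: pos2(id47) recv 75: fwd
Round 6: pos3(id75) recv 75: ELECTED

Answer: 48,75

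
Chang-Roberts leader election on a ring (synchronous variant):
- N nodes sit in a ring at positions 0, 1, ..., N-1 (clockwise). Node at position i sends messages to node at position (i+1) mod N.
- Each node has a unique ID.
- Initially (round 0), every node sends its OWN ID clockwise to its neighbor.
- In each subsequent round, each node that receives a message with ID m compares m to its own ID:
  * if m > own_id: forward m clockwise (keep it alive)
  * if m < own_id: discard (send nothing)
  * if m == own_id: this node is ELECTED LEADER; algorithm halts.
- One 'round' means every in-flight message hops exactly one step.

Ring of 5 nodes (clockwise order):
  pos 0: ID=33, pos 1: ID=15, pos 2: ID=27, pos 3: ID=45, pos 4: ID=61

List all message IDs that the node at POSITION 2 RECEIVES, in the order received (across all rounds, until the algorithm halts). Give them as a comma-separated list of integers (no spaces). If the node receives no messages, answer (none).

Answer: 15,33,61

Derivation:
Round 1: pos1(id15) recv 33: fwd; pos2(id27) recv 15: drop; pos3(id45) recv 27: drop; pos4(id61) recv 45: drop; pos0(id33) recv 61: fwd
Round 2: pos2(id27) recv 33: fwd; pos1(id15) recv 61: fwd
Round 3: pos3(id45) recv 33: drop; pos2(id27) recv 61: fwd
Round 4: pos3(id45) recv 61: fwd
Round 5: pos4(id61) recv 61: ELECTED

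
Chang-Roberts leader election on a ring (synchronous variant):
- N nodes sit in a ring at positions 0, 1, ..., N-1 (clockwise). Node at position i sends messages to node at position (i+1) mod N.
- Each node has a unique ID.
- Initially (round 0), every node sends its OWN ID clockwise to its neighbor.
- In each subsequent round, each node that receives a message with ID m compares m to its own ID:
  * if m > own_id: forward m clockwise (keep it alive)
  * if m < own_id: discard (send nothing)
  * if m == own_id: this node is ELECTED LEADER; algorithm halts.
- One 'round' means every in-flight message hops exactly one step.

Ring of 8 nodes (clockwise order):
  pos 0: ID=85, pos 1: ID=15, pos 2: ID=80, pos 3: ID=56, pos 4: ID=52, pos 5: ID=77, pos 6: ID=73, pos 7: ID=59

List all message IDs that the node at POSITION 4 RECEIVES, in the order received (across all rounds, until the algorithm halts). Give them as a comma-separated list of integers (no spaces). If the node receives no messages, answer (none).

Round 1: pos1(id15) recv 85: fwd; pos2(id80) recv 15: drop; pos3(id56) recv 80: fwd; pos4(id52) recv 56: fwd; pos5(id77) recv 52: drop; pos6(id73) recv 77: fwd; pos7(id59) recv 73: fwd; pos0(id85) recv 59: drop
Round 2: pos2(id80) recv 85: fwd; pos4(id52) recv 80: fwd; pos5(id77) recv 56: drop; pos7(id59) recv 77: fwd; pos0(id85) recv 73: drop
Round 3: pos3(id56) recv 85: fwd; pos5(id77) recv 80: fwd; pos0(id85) recv 77: drop
Round 4: pos4(id52) recv 85: fwd; pos6(id73) recv 80: fwd
Round 5: pos5(id77) recv 85: fwd; pos7(id59) recv 80: fwd
Round 6: pos6(id73) recv 85: fwd; pos0(id85) recv 80: drop
Round 7: pos7(id59) recv 85: fwd
Round 8: pos0(id85) recv 85: ELECTED

Answer: 56,80,85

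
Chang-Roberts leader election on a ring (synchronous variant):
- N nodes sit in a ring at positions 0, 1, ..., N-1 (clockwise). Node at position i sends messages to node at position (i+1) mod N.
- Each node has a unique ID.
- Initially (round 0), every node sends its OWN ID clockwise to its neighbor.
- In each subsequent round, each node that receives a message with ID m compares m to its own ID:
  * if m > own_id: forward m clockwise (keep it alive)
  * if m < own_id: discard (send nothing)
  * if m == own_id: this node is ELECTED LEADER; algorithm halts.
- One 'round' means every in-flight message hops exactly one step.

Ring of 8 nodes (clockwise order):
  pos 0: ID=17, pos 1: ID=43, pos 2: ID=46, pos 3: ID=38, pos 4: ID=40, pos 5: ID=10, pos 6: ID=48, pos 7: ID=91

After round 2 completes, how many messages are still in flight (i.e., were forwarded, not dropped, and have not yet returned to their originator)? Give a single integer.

Round 1: pos1(id43) recv 17: drop; pos2(id46) recv 43: drop; pos3(id38) recv 46: fwd; pos4(id40) recv 38: drop; pos5(id10) recv 40: fwd; pos6(id48) recv 10: drop; pos7(id91) recv 48: drop; pos0(id17) recv 91: fwd
Round 2: pos4(id40) recv 46: fwd; pos6(id48) recv 40: drop; pos1(id43) recv 91: fwd
After round 2: 2 messages still in flight

Answer: 2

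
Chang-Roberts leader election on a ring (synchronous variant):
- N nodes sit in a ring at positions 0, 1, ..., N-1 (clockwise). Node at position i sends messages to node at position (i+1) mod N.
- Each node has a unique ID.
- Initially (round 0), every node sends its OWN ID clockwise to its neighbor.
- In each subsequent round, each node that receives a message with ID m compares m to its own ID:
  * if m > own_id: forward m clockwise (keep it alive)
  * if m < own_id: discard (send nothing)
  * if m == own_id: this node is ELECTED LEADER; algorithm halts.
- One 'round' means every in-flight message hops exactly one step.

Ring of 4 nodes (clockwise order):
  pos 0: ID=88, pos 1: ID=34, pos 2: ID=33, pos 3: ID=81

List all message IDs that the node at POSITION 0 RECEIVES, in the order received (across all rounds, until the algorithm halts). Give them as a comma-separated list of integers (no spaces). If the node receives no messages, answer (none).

Round 1: pos1(id34) recv 88: fwd; pos2(id33) recv 34: fwd; pos3(id81) recv 33: drop; pos0(id88) recv 81: drop
Round 2: pos2(id33) recv 88: fwd; pos3(id81) recv 34: drop
Round 3: pos3(id81) recv 88: fwd
Round 4: pos0(id88) recv 88: ELECTED

Answer: 81,88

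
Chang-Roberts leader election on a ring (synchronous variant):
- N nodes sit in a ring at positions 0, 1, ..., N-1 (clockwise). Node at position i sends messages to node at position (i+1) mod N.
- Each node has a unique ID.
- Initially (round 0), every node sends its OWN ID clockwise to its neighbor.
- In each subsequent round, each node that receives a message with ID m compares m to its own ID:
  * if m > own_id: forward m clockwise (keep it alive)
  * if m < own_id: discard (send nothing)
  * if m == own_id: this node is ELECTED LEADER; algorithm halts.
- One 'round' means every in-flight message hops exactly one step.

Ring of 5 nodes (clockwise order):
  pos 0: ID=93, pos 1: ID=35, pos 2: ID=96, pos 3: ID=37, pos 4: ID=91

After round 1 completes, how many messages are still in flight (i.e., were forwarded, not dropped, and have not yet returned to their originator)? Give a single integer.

Round 1: pos1(id35) recv 93: fwd; pos2(id96) recv 35: drop; pos3(id37) recv 96: fwd; pos4(id91) recv 37: drop; pos0(id93) recv 91: drop
After round 1: 2 messages still in flight

Answer: 2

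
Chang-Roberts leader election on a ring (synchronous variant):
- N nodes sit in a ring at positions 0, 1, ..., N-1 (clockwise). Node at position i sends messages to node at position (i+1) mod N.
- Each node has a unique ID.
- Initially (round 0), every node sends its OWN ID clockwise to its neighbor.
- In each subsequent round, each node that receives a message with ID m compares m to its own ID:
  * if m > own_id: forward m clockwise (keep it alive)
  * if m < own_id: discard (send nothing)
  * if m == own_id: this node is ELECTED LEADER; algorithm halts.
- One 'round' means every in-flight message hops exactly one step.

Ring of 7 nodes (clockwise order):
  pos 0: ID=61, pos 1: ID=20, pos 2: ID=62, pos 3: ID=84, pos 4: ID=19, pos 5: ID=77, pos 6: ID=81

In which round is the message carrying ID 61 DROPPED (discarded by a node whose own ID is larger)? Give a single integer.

Answer: 2

Derivation:
Round 1: pos1(id20) recv 61: fwd; pos2(id62) recv 20: drop; pos3(id84) recv 62: drop; pos4(id19) recv 84: fwd; pos5(id77) recv 19: drop; pos6(id81) recv 77: drop; pos0(id61) recv 81: fwd
Round 2: pos2(id62) recv 61: drop; pos5(id77) recv 84: fwd; pos1(id20) recv 81: fwd
Round 3: pos6(id81) recv 84: fwd; pos2(id62) recv 81: fwd
Round 4: pos0(id61) recv 84: fwd; pos3(id84) recv 81: drop
Round 5: pos1(id20) recv 84: fwd
Round 6: pos2(id62) recv 84: fwd
Round 7: pos3(id84) recv 84: ELECTED
Message ID 61 originates at pos 0; dropped at pos 2 in round 2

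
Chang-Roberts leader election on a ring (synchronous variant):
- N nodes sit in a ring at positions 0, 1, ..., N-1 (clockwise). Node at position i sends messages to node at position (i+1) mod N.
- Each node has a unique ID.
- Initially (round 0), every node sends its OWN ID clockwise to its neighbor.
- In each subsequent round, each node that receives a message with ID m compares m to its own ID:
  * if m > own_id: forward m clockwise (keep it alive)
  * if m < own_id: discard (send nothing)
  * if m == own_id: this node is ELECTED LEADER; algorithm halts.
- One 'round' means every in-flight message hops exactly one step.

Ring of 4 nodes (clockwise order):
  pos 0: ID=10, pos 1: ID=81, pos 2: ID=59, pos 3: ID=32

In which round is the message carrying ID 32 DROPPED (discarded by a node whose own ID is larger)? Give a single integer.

Round 1: pos1(id81) recv 10: drop; pos2(id59) recv 81: fwd; pos3(id32) recv 59: fwd; pos0(id10) recv 32: fwd
Round 2: pos3(id32) recv 81: fwd; pos0(id10) recv 59: fwd; pos1(id81) recv 32: drop
Round 3: pos0(id10) recv 81: fwd; pos1(id81) recv 59: drop
Round 4: pos1(id81) recv 81: ELECTED
Message ID 32 originates at pos 3; dropped at pos 1 in round 2

Answer: 2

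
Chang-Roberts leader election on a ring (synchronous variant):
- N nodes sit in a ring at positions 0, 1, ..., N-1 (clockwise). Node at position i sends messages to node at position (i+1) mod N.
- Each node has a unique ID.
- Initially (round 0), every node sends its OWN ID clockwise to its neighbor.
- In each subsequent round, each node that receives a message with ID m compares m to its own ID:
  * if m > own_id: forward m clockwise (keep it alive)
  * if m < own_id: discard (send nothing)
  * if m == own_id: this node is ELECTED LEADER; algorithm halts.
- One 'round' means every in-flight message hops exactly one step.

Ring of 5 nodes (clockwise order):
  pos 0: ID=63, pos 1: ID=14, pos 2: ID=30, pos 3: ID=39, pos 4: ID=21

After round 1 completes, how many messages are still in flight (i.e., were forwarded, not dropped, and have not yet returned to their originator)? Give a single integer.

Round 1: pos1(id14) recv 63: fwd; pos2(id30) recv 14: drop; pos3(id39) recv 30: drop; pos4(id21) recv 39: fwd; pos0(id63) recv 21: drop
After round 1: 2 messages still in flight

Answer: 2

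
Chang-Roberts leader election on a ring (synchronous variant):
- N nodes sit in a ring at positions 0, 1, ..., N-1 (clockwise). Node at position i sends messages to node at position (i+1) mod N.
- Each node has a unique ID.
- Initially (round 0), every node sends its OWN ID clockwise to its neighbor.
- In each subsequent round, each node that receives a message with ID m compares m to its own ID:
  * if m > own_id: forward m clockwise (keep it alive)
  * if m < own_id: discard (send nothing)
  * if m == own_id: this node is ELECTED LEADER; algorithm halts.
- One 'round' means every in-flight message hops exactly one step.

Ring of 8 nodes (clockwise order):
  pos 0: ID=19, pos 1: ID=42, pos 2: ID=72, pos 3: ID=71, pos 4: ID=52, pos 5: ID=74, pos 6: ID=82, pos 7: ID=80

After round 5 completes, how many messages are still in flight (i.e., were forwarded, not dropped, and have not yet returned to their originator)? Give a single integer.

Answer: 2

Derivation:
Round 1: pos1(id42) recv 19: drop; pos2(id72) recv 42: drop; pos3(id71) recv 72: fwd; pos4(id52) recv 71: fwd; pos5(id74) recv 52: drop; pos6(id82) recv 74: drop; pos7(id80) recv 82: fwd; pos0(id19) recv 80: fwd
Round 2: pos4(id52) recv 72: fwd; pos5(id74) recv 71: drop; pos0(id19) recv 82: fwd; pos1(id42) recv 80: fwd
Round 3: pos5(id74) recv 72: drop; pos1(id42) recv 82: fwd; pos2(id72) recv 80: fwd
Round 4: pos2(id72) recv 82: fwd; pos3(id71) recv 80: fwd
Round 5: pos3(id71) recv 82: fwd; pos4(id52) recv 80: fwd
After round 5: 2 messages still in flight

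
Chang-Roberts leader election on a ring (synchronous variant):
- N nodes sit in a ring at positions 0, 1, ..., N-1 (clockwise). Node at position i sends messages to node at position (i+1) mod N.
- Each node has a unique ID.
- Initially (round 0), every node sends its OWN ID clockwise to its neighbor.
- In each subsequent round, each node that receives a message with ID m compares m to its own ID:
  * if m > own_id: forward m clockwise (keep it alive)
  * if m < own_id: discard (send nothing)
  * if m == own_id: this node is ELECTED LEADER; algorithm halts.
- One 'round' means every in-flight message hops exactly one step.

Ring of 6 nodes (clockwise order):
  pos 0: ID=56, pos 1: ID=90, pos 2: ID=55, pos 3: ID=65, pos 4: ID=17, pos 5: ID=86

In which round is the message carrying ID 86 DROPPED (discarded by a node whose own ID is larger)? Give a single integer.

Answer: 2

Derivation:
Round 1: pos1(id90) recv 56: drop; pos2(id55) recv 90: fwd; pos3(id65) recv 55: drop; pos4(id17) recv 65: fwd; pos5(id86) recv 17: drop; pos0(id56) recv 86: fwd
Round 2: pos3(id65) recv 90: fwd; pos5(id86) recv 65: drop; pos1(id90) recv 86: drop
Round 3: pos4(id17) recv 90: fwd
Round 4: pos5(id86) recv 90: fwd
Round 5: pos0(id56) recv 90: fwd
Round 6: pos1(id90) recv 90: ELECTED
Message ID 86 originates at pos 5; dropped at pos 1 in round 2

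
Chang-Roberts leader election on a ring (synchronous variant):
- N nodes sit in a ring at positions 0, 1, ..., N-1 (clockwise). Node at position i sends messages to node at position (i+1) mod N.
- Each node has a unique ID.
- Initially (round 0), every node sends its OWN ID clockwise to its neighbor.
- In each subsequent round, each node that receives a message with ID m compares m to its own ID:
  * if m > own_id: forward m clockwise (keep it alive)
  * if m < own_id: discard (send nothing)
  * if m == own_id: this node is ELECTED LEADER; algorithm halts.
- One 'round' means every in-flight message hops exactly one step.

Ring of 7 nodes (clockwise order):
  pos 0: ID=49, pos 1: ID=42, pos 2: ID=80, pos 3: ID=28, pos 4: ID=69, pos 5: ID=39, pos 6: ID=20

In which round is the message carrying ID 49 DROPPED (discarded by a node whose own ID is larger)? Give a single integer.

Answer: 2

Derivation:
Round 1: pos1(id42) recv 49: fwd; pos2(id80) recv 42: drop; pos3(id28) recv 80: fwd; pos4(id69) recv 28: drop; pos5(id39) recv 69: fwd; pos6(id20) recv 39: fwd; pos0(id49) recv 20: drop
Round 2: pos2(id80) recv 49: drop; pos4(id69) recv 80: fwd; pos6(id20) recv 69: fwd; pos0(id49) recv 39: drop
Round 3: pos5(id39) recv 80: fwd; pos0(id49) recv 69: fwd
Round 4: pos6(id20) recv 80: fwd; pos1(id42) recv 69: fwd
Round 5: pos0(id49) recv 80: fwd; pos2(id80) recv 69: drop
Round 6: pos1(id42) recv 80: fwd
Round 7: pos2(id80) recv 80: ELECTED
Message ID 49 originates at pos 0; dropped at pos 2 in round 2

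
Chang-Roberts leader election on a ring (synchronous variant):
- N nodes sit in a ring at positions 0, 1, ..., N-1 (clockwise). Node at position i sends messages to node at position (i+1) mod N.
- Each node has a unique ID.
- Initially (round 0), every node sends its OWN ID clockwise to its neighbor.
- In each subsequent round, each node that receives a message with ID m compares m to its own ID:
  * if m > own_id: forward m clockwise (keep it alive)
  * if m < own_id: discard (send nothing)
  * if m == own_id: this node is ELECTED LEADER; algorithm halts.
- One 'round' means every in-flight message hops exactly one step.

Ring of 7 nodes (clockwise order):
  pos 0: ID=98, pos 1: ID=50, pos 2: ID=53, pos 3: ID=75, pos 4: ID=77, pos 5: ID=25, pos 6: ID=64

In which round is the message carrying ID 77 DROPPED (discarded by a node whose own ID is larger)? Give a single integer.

Answer: 3

Derivation:
Round 1: pos1(id50) recv 98: fwd; pos2(id53) recv 50: drop; pos3(id75) recv 53: drop; pos4(id77) recv 75: drop; pos5(id25) recv 77: fwd; pos6(id64) recv 25: drop; pos0(id98) recv 64: drop
Round 2: pos2(id53) recv 98: fwd; pos6(id64) recv 77: fwd
Round 3: pos3(id75) recv 98: fwd; pos0(id98) recv 77: drop
Round 4: pos4(id77) recv 98: fwd
Round 5: pos5(id25) recv 98: fwd
Round 6: pos6(id64) recv 98: fwd
Round 7: pos0(id98) recv 98: ELECTED
Message ID 77 originates at pos 4; dropped at pos 0 in round 3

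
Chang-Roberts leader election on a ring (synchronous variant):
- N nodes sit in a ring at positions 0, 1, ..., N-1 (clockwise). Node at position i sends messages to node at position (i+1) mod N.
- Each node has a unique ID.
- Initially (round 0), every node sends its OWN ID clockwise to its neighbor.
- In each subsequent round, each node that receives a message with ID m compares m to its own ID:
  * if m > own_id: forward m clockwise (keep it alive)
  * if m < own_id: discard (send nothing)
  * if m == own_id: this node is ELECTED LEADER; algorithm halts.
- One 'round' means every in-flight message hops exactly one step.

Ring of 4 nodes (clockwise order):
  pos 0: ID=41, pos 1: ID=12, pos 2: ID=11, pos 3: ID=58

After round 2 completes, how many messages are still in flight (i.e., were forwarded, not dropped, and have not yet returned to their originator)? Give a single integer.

Round 1: pos1(id12) recv 41: fwd; pos2(id11) recv 12: fwd; pos3(id58) recv 11: drop; pos0(id41) recv 58: fwd
Round 2: pos2(id11) recv 41: fwd; pos3(id58) recv 12: drop; pos1(id12) recv 58: fwd
After round 2: 2 messages still in flight

Answer: 2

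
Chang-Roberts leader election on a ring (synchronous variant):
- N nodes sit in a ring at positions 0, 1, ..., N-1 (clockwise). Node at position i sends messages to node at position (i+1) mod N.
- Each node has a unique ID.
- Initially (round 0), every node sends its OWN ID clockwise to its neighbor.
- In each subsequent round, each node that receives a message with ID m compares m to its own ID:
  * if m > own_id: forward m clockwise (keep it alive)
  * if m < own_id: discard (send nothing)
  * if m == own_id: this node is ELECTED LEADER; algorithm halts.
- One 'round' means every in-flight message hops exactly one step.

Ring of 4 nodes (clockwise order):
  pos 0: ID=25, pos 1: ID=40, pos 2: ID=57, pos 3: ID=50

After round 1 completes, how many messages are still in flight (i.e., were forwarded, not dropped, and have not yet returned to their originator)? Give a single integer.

Round 1: pos1(id40) recv 25: drop; pos2(id57) recv 40: drop; pos3(id50) recv 57: fwd; pos0(id25) recv 50: fwd
After round 1: 2 messages still in flight

Answer: 2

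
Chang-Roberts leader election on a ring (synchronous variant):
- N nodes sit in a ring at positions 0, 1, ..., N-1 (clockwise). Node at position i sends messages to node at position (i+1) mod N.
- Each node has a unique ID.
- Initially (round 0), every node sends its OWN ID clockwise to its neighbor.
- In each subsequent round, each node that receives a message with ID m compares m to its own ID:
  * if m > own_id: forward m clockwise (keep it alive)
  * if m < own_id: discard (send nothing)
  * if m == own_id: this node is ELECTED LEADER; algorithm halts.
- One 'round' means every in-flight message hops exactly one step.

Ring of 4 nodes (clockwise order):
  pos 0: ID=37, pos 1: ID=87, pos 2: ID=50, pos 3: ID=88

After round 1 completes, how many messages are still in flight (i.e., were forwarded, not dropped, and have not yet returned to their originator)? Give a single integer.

Answer: 2

Derivation:
Round 1: pos1(id87) recv 37: drop; pos2(id50) recv 87: fwd; pos3(id88) recv 50: drop; pos0(id37) recv 88: fwd
After round 1: 2 messages still in flight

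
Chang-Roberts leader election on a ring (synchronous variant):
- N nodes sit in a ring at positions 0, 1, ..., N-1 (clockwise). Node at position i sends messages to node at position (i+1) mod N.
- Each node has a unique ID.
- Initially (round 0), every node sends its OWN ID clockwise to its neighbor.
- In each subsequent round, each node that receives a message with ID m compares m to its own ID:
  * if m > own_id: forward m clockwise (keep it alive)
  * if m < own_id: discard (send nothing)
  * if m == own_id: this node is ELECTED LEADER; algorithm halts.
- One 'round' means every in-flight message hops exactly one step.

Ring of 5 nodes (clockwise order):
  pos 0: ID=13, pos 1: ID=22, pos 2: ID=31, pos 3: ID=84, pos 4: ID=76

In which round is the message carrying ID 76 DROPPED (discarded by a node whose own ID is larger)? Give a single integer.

Answer: 4

Derivation:
Round 1: pos1(id22) recv 13: drop; pos2(id31) recv 22: drop; pos3(id84) recv 31: drop; pos4(id76) recv 84: fwd; pos0(id13) recv 76: fwd
Round 2: pos0(id13) recv 84: fwd; pos1(id22) recv 76: fwd
Round 3: pos1(id22) recv 84: fwd; pos2(id31) recv 76: fwd
Round 4: pos2(id31) recv 84: fwd; pos3(id84) recv 76: drop
Round 5: pos3(id84) recv 84: ELECTED
Message ID 76 originates at pos 4; dropped at pos 3 in round 4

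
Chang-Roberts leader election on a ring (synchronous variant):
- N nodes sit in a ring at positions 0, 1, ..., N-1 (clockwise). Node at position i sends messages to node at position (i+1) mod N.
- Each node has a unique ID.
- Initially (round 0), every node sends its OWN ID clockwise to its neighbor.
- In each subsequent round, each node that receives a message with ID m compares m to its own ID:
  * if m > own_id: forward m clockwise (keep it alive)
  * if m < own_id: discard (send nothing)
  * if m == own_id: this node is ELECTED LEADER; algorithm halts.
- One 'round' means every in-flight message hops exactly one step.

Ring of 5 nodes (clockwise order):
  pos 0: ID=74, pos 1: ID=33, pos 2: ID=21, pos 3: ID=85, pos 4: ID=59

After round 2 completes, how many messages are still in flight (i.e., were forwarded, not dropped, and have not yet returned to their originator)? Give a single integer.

Answer: 2

Derivation:
Round 1: pos1(id33) recv 74: fwd; pos2(id21) recv 33: fwd; pos3(id85) recv 21: drop; pos4(id59) recv 85: fwd; pos0(id74) recv 59: drop
Round 2: pos2(id21) recv 74: fwd; pos3(id85) recv 33: drop; pos0(id74) recv 85: fwd
After round 2: 2 messages still in flight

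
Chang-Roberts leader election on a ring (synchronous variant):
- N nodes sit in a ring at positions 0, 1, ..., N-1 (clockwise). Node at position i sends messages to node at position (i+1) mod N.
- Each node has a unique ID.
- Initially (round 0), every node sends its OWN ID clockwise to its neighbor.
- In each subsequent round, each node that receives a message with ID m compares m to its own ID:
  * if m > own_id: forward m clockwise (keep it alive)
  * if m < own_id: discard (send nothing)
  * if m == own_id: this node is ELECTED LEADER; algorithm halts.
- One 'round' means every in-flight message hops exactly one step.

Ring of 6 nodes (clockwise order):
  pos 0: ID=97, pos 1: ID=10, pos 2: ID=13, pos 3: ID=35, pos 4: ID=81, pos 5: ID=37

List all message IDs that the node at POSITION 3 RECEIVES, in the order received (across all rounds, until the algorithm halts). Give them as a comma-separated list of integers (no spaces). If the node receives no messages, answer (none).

Round 1: pos1(id10) recv 97: fwd; pos2(id13) recv 10: drop; pos3(id35) recv 13: drop; pos4(id81) recv 35: drop; pos5(id37) recv 81: fwd; pos0(id97) recv 37: drop
Round 2: pos2(id13) recv 97: fwd; pos0(id97) recv 81: drop
Round 3: pos3(id35) recv 97: fwd
Round 4: pos4(id81) recv 97: fwd
Round 5: pos5(id37) recv 97: fwd
Round 6: pos0(id97) recv 97: ELECTED

Answer: 13,97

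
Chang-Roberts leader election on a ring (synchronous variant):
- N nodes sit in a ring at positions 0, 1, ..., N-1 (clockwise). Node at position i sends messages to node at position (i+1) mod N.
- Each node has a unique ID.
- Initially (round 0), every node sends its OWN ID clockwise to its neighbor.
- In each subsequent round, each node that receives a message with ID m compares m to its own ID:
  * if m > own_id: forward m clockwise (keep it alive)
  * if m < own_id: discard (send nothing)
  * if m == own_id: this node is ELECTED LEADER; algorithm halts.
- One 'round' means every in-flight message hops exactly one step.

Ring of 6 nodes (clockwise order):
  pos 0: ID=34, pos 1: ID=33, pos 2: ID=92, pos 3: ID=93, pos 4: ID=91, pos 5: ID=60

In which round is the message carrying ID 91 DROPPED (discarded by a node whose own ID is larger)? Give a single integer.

Round 1: pos1(id33) recv 34: fwd; pos2(id92) recv 33: drop; pos3(id93) recv 92: drop; pos4(id91) recv 93: fwd; pos5(id60) recv 91: fwd; pos0(id34) recv 60: fwd
Round 2: pos2(id92) recv 34: drop; pos5(id60) recv 93: fwd; pos0(id34) recv 91: fwd; pos1(id33) recv 60: fwd
Round 3: pos0(id34) recv 93: fwd; pos1(id33) recv 91: fwd; pos2(id92) recv 60: drop
Round 4: pos1(id33) recv 93: fwd; pos2(id92) recv 91: drop
Round 5: pos2(id92) recv 93: fwd
Round 6: pos3(id93) recv 93: ELECTED
Message ID 91 originates at pos 4; dropped at pos 2 in round 4

Answer: 4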